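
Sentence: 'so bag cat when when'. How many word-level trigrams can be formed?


Word trigrams from [5] words:
  Trigram 1: (so bag cat)
  Trigram 2: (bag cat when)
  Trigram 3: (cat when when)
Total word trigrams: 5 - 2 = 3

3


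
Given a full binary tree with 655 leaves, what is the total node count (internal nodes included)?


Leaf nodes (terminals): 655
Internal nodes = n - 1 = 655 - 1 = 654
Total = leaves + internal = 655 + 654 = 1309

1309


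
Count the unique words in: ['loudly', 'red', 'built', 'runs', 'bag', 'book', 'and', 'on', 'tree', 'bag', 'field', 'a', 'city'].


Listing all tokens and tracking unique types:
  Token 1: 'loudly' -> NEW (unique so far: 1)
  Token 2: 'red' -> NEW (unique so far: 2)
  Token 3: 'built' -> NEW (unique so far: 3)
  Token 4: 'runs' -> NEW (unique so far: 4)
  Token 5: 'bag' -> NEW (unique so far: 5)
  Token 6: 'book' -> NEW (unique so far: 6)
  Token 7: 'and' -> NEW (unique so far: 7)
  Token 8: 'on' -> NEW (unique so far: 8)
  Token 9: 'tree' -> NEW (unique so far: 9)
  Token 10: 'bag' -> duplicate (unique so far: 9)
  Token 11: 'field' -> NEW (unique so far: 10)
  Token 12: 'a' -> NEW (unique so far: 11)
  Token 13: 'city' -> NEW (unique so far: 12)
Unique types: ('a', 'and', 'bag', 'book', 'built', 'city', 'field', 'loudly', 'on', 'red', 'runs', 'tree')
Vocabulary size: 12

12


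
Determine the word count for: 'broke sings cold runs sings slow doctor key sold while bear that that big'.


Counting words by splitting on spaces:
  Word 1: 'broke'
  Word 2: 'sings'
  Word 3: 'cold'
  Word 4: 'runs'
  Word 5: 'sings'
  Word 6: 'slow'
  Word 7: 'doctor'
  Word 8: 'key'
  Word 9: 'sold'
  Word 10: 'while'
  Word 11: 'bear'
  Word 12: 'that'
  Word 13: 'that'
  Word 14: 'big'
Total words: 14

14


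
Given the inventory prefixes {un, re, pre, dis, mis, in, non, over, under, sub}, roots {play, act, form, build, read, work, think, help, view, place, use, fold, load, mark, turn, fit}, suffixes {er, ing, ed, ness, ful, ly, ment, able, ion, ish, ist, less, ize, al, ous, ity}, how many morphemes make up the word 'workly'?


Segmenting 'workly' against the inventory:
  'work' -> root (morpheme 1)
  'ly' -> suffix (morpheme 2)
Total morphemes: 2

2


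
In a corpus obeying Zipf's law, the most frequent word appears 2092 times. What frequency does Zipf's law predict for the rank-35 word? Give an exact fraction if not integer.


Zipf's law: freq(rank) = f1 / rank
f1 = 2092, rank = 35
freq = 2092 / 35
GCD(2092, 35) = 1
Simplified: 2092/35

2092/35


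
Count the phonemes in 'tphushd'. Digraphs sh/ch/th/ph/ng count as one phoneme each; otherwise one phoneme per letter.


Parsing 'tphushd' greedily, digraphs first:
  't' -> consonant phoneme (phonemes so far: 1)
  'ph' -> digraph (1 consonant phoneme) (phonemes so far: 2)
  'u' -> vowel phoneme (phonemes so far: 3)
  'sh' -> digraph (1 consonant phoneme) (phonemes so far: 4)
  'd' -> consonant phoneme (phonemes so far: 5)
Total phonemes: 5

5


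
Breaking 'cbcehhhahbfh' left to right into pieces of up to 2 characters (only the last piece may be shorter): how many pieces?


'cbcehhhahbfh' has 12 characters.
Chunking with max size 2:
  Chunk 1: 'cb' (positions 0-1)
  Chunk 2: 'ce' (positions 2-3)
  Chunk 3: 'hh' (positions 4-5)
  Chunk 4: 'ha' (positions 6-7)
  Chunk 5: 'hb' (positions 8-9)
  Chunk 6: 'fh' (positions 10-11)
Total chunks: ceil(12 / 2) = 6

6


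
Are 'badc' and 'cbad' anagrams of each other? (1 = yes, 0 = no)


Sort characters of 'badc': 'abcd'
Sort characters of 'cbad': 'abcd'
Sorted forms match -> they ARE anagrams
Result: 1

1


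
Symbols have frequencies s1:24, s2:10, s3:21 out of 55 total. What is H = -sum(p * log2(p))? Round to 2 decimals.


Computing entropy H = -sum(p_i * log2(p_i)):
  s1: p = 24/55 = 0.4364, -p*log2(p) = 0.5221
  s2: p = 10/55 = 0.1818, -p*log2(p) = 0.4472
  s3: p = 21/55 = 0.3818, -p*log2(p) = 0.5304
H = sum of terms = 1.4997
Rounded to 2 decimals: 1.50

1.50


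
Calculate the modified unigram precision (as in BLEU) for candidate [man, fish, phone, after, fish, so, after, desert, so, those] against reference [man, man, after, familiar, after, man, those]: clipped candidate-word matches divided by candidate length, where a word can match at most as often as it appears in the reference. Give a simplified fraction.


Reference word counts: {'after': 2, 'familiar': 1, 'man': 3, 'those': 1}
Checking each candidate word (with clipping):
  'man' -> in reference (ref count 3, used 1/3) -> match (matches: 1)
  'fish' -> not in reference -> no match (matches: 1)
  'phone' -> not in reference -> no match (matches: 1)
  'after' -> in reference (ref count 2, used 1/2) -> match (matches: 2)
  'fish' -> not in reference -> no match (matches: 2)
  'so' -> not in reference -> no match (matches: 2)
  'after' -> in reference (ref count 2, used 2/2) -> match (matches: 3)
  'desert' -> not in reference -> no match (matches: 3)
  'so' -> not in reference -> no match (matches: 3)
  'those' -> in reference (ref count 1, used 1/1) -> match (matches: 4)
Clipped matches: 4, Candidate length: 10
Precision = 4/10 = 2/5

2/5


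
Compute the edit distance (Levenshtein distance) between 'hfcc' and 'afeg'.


Building DP table for s1='hfcc' (len 4) and s2='afeg' (len 4):
       a  f  e  g
    0  1  2  3  4
  h 1  1  2  3  4
  f 2  2  1  2  3
  c 3  3  2  2  3
  c 4  4  3  3  3
Edit distance = dp[4][4] = 3

3


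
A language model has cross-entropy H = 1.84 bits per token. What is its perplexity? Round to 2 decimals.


Perplexity formula: PP = 2^H
H = 1.84
PP = 2^1.84
Decompose: 2^1.84 = 2^1 * 2^0.84
2^1 = 2, 2^0.84 ~ 1.7900501
PP ~ 2 * 1.7900501 = 3.5801002
Rounded to 2 decimals: 3.58

3.58


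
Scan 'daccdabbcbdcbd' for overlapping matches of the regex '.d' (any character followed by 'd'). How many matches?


Pattern: .d means any character followed by 'd'.
Scanning 'daccdabbcbdcbd' position-by-position:
  Pos 0: window 'da' -> no
  Pos 1: window 'ac' -> no
  Pos 2: window 'cc' -> no
  Pos 3: window 'cd' -> MATCH
  Pos 4: window 'da' -> no
  Pos 5: window 'ab' -> no
  Pos 6: window 'bb' -> no
  Pos 7: window 'bc' -> no
  Pos 8: window 'cb' -> no
  Pos 9: window 'bd' -> MATCH
  Pos 10: window 'dc' -> no
  Pos 11: window 'cb' -> no
  Pos 12: window 'bd' -> MATCH
  Pos 13: window 'd' -> no
Total matches: 3

3


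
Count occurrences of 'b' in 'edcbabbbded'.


Scanning 'edcbabbbded' for 'b':
  Position 3: 'b' -> MATCH (count: 1)
  Position 5: 'b' -> MATCH (count: 2)
  Position 6: 'b' -> MATCH (count: 3)
  Position 7: 'b' -> MATCH (count: 4)
Total occurrences of 'b': 4

4


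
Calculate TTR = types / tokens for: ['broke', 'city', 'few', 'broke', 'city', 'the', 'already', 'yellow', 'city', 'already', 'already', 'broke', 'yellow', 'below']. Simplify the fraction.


Tokens: 14
Unique types: ('already', 'below', 'broke', 'city', 'few', 'the', 'yellow') = 7
TTR = 7/14
Simplify: divide both by 7 -> 1/2
TTR = 1/2

1/2


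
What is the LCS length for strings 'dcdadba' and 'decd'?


DP table for LCS of 'dcdadba' and 'decd':
       d  e  c  d
    0  0  0  0  0
  d 0  1  1  1  1
  c 0  1  1  2  2
  d 0  1  1  2  3
  a 0  1  1  2  3
  d 0  1  1  2  3
  b 0  1  1  2  3
  a 0  1  1  2  3
LCS: 'dcd'
LCS length = 3

3


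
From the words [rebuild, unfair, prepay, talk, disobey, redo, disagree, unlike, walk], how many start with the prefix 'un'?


Checking each word for prefix 'un':
  'rebuild' -> no (count: 0)
  'unfair' -> YES, starts with 'un' (count: 1)
  'prepay' -> no (count: 1)
  'talk' -> no (count: 1)
  'disobey' -> no (count: 1)
  'redo' -> no (count: 1)
  'disagree' -> no (count: 1)
  'unlike' -> YES, starts with 'un' (count: 2)
  'walk' -> no (count: 2)
Total with prefix 'un': 2

2


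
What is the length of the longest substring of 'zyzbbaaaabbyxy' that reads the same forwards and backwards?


Scanning 'zyzbbaaaabbyxy' for palindromic substrings.
Substring at positions 3-10: 'bbaaaabb'.
Check: reverse('bbaaaabb') = 'bbaaaabb' -> palindrome confirmed.
Neighbouring characters ('z' / 'y') break symmetry, so it cannot extend further.
No longer palindromic substring exists; longest length = 8

8


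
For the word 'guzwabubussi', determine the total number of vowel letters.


Scanning each character of 'guzwabubussi':
  Position 1: 'g' -> consonant (running count: 0)
  Position 2: 'u' -> vowel (running count: 1)
  Position 3: 'z' -> consonant (running count: 1)
  Position 4: 'w' -> consonant (running count: 1)
  Position 5: 'a' -> vowel (running count: 2)
  Position 6: 'b' -> consonant (running count: 2)
  Position 7: 'u' -> vowel (running count: 3)
  Position 8: 'b' -> consonant (running count: 3)
  Position 9: 'u' -> vowel (running count: 4)
  Position 10: 's' -> consonant (running count: 4)
  Position 11: 's' -> consonant (running count: 4)
  Position 12: 'i' -> vowel (running count: 5)
Total vowels: 5

5


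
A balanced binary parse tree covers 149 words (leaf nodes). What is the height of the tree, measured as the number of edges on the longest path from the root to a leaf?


In a balanced binary tree with n leaves the deepest leaf is ceil(log2(n)) edges below the root.
log2(149) = 7.2192
ceil(7.2192) = 8
height (edges) = 8

8


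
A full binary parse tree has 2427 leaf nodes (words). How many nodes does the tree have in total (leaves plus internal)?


Leaf nodes (terminals): 2427
Internal nodes = n - 1 = 2427 - 1 = 2426
Total = leaves + internal = 2427 + 2426 = 4853

4853


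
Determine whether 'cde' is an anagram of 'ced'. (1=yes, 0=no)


Sort characters of 'cde': 'cde'
Sort characters of 'ced': 'cde'
Sorted forms match -> they ARE anagrams
Result: 1

1


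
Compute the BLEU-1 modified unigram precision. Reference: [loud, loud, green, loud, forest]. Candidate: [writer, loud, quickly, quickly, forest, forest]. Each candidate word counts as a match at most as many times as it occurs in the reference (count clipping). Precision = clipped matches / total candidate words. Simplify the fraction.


Reference word counts: {'forest': 1, 'green': 1, 'loud': 3}
Checking each candidate word (with clipping):
  'writer' -> not in reference -> no match (matches: 0)
  'loud' -> in reference (ref count 3, used 1/3) -> match (matches: 1)
  'quickly' -> not in reference -> no match (matches: 1)
  'quickly' -> not in reference -> no match (matches: 1)
  'forest' -> in reference (ref count 1, used 1/1) -> match (matches: 2)
  'forest' -> ref count 1 already used up (1/1) -> clipped, no match (matches: 2)
Clipped matches: 2, Candidate length: 6
Precision = 2/6 = 1/3

1/3


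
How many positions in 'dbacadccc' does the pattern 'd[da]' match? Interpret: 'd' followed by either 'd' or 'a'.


Pattern: d[da] means 'd' followed by either 'd' or 'a'.
Scanning 'dbacadccc' position-by-position:
  Pos 0: window 'db' -> no
  Pos 1: window 'ba' -> no
  Pos 2: window 'ac' -> no
  Pos 3: window 'ca' -> no
  Pos 4: window 'ad' -> no
  Pos 5: window 'dc' -> no
  Pos 6: window 'cc' -> no
  Pos 7: window 'cc' -> no
  Pos 8: window 'c' -> no
Total matches: 0

0


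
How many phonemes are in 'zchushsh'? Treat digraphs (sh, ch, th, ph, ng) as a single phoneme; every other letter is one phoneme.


Parsing 'zchushsh' greedily, digraphs first:
  'z' -> consonant phoneme (phonemes so far: 1)
  'ch' -> digraph (1 consonant phoneme) (phonemes so far: 2)
  'u' -> vowel phoneme (phonemes so far: 3)
  'sh' -> digraph (1 consonant phoneme) (phonemes so far: 4)
  'sh' -> digraph (1 consonant phoneme) (phonemes so far: 5)
Total phonemes: 5

5


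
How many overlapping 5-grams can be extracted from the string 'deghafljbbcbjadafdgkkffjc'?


String 'deghafljbbcbjadafdgkkffjc' has length L = 25.
Number of overlapping n-grams = L - n + 1
Substituting: 25 - 5 + 1 = 21

21


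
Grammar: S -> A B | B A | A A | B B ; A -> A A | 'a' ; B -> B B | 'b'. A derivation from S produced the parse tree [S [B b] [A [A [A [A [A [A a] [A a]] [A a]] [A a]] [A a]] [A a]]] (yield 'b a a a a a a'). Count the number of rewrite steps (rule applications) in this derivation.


Every bracketed nonterminal node [X ...] in the tree is produced by exactly one rule application.
Reading the tree off as a leftmost derivation:
  Step 1: S  =>  B A   (applied S -> B A)
  Step 2: B A  =>  b A   (applied B -> b)
  Step 3: b A  =>  b A A   (applied A -> A A)
  Step 4: b A A  =>  b A A A   (applied A -> A A)
  Step 5: b A A A  =>  b A A A A   (applied A -> A A)
  Step 6: b A A A A  =>  b A A A A A   (applied A -> A A)
  Step 7: b A A A A A  =>  b A A A A A A   (applied A -> A A)
  Step 8: b A A A A A A  =>  b a A A A A A   (applied A -> a)
  Step 9: b a A A A A A  =>  b a a A A A A   (applied A -> a)
  Step 10: b a a A A A A  =>  b a a a A A A   (applied A -> a)
  Step 11: b a a a A A A  =>  b a a a a A A   (applied A -> a)
  Step 12: b a a a a A A  =>  b a a a a a A   (applied A -> a)
  Step 13: b a a a a a A  =>  b a a a a a a   (applied A -> a)
Final yield: b a a a a a a
Total rewrite steps: 13

13


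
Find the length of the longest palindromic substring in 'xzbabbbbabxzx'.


Scanning 'xzbabbbbabxzx' for palindromic substrings.
Substring at positions 2-9: 'babbbbab'.
Check: reverse('babbbbab') = 'babbbbab' -> palindrome confirmed.
Neighbouring characters ('z' / 'x') break symmetry, so it cannot extend further.
No longer palindromic substring exists; longest length = 8

8


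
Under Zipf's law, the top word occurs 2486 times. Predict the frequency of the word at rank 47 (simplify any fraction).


Zipf's law: freq(rank) = f1 / rank
f1 = 2486, rank = 47
freq = 2486 / 47
GCD(2486, 47) = 1
Simplified: 2486/47

2486/47


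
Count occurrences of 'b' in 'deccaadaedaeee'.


Scanning 'deccaadaedaeee' for 'b':
  No matches found.
Total occurrences of 'b': 0

0


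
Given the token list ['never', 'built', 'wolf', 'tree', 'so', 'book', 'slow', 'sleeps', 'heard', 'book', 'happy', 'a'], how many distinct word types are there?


Listing all tokens and tracking unique types:
  Token 1: 'never' -> NEW (unique so far: 1)
  Token 2: 'built' -> NEW (unique so far: 2)
  Token 3: 'wolf' -> NEW (unique so far: 3)
  Token 4: 'tree' -> NEW (unique so far: 4)
  Token 5: 'so' -> NEW (unique so far: 5)
  Token 6: 'book' -> NEW (unique so far: 6)
  Token 7: 'slow' -> NEW (unique so far: 7)
  Token 8: 'sleeps' -> NEW (unique so far: 8)
  Token 9: 'heard' -> NEW (unique so far: 9)
  Token 10: 'book' -> duplicate (unique so far: 9)
  Token 11: 'happy' -> NEW (unique so far: 10)
  Token 12: 'a' -> NEW (unique so far: 11)
Unique types: ('a', 'book', 'built', 'happy', 'heard', 'never', 'sleeps', 'slow', 'so', 'tree', 'wolf')
Vocabulary size: 11

11


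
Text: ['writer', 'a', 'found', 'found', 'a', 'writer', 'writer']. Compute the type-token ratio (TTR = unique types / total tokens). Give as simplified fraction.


Tokens: 7
Unique types: ('a', 'found', 'writer') = 3
TTR = 3/7
Already in lowest terms.

3/7


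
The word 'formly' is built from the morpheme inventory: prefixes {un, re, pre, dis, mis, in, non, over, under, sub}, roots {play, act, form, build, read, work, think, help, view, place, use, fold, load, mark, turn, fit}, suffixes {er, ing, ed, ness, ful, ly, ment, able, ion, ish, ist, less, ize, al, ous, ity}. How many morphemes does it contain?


Segmenting 'formly' against the inventory:
  'form' -> root (morpheme 1)
  'ly' -> suffix (morpheme 2)
Total morphemes: 2

2


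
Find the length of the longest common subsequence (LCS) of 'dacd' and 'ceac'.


DP table for LCS of 'dacd' and 'ceac':
       c  e  a  c
    0  0  0  0  0
  d 0  0  0  0  0
  a 0  0  0  1  1
  c 0  1  1  1  2
  d 0  1  1  1  2
LCS: 'ac'
LCS length = 2

2


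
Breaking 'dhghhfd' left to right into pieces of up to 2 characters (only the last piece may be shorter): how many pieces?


'dhghhfd' has 7 characters.
Chunking with max size 2:
  Chunk 1: 'dh' (positions 0-1)
  Chunk 2: 'gh' (positions 2-3)
  Chunk 3: 'hf' (positions 4-5)
  Chunk 4: 'd' (positions 6-6)
Total chunks: ceil(7 / 2) = 4

4


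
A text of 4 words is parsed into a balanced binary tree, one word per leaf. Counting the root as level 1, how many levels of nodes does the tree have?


In a balanced binary tree with n leaves the deepest leaf is ceil(log2(n)) edges below the root,
so counting node levels inclusive of root and leaves gives ceil(log2(n)) + 1 levels.
log2(4) = 2.0000
ceil(2.0000) = 2
levels = 2 + 1 = 3

3


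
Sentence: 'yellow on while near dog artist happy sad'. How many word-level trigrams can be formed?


Word trigrams from [8] words:
  Trigram 1: (yellow on while)
  Trigram 2: (on while near)
  Trigram 3: (while near dog)
  Trigram 4: (near dog artist)
  Trigram 5: (dog artist happy)
  Trigram 6: (artist happy sad)
Total word trigrams: 8 - 2 = 6

6


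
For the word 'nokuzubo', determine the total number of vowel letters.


Scanning each character of 'nokuzubo':
  Position 1: 'n' -> consonant (running count: 0)
  Position 2: 'o' -> vowel (running count: 1)
  Position 3: 'k' -> consonant (running count: 1)
  Position 4: 'u' -> vowel (running count: 2)
  Position 5: 'z' -> consonant (running count: 2)
  Position 6: 'u' -> vowel (running count: 3)
  Position 7: 'b' -> consonant (running count: 3)
  Position 8: 'o' -> vowel (running count: 4)
Total vowels: 4

4


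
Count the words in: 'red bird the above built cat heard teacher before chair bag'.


Counting words by splitting on spaces:
  Word 1: 'red'
  Word 2: 'bird'
  Word 3: 'the'
  Word 4: 'above'
  Word 5: 'built'
  Word 6: 'cat'
  Word 7: 'heard'
  Word 8: 'teacher'
  Word 9: 'before'
  Word 10: 'chair'
  Word 11: 'bag'
Total words: 11

11


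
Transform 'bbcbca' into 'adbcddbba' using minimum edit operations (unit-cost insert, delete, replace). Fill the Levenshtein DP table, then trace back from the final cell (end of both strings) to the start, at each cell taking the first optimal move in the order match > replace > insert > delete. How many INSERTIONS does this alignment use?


Edit distance = 5. Backtracking from cell (6, 9) with preference match > replace > insert > delete,
then listing the resulting alignment 'bbcbca' -> 'adbcddbba' left to right:
  Step 1: insert 'a' [insertion #1]
  Step 2: replace b->d
  Step 3: keep 'b'
  Step 4: keep 'c'
  Step 5: insert 'd' [insertion #2]
  Step 6: insert 'd' [insertion #3]
  Step 7: keep 'b'
  Step 8: replace c->b
  Step 9: keep 'a'
Total insertions: 3

3


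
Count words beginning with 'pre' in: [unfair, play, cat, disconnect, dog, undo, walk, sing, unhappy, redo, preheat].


Checking each word for prefix 'pre':
  'unfair' -> no (count: 0)
  'play' -> no (count: 0)
  'cat' -> no (count: 0)
  'disconnect' -> no (count: 0)
  'dog' -> no (count: 0)
  'undo' -> no (count: 0)
  'walk' -> no (count: 0)
  'sing' -> no (count: 0)
  'unhappy' -> no (count: 0)
  'redo' -> no (count: 0)
  'preheat' -> YES, starts with 'pre' (count: 1)
Total with prefix 'pre': 1

1


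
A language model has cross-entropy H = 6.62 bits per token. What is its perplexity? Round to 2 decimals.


Perplexity formula: PP = 2^H
H = 6.62
PP = 2^6.62
Decompose: 2^6.62 = 2^6 * 2^0.62
2^6 = 64, 2^0.62 ~ 1.5368752
PP ~ 64 * 1.5368752 = 98.3600128
Rounded to 2 decimals: 98.36

98.36


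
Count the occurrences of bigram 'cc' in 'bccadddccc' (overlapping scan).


Scanning 'bccadddccc' for bigram 'cc':
  Position 0: 'bc' -> no
  Position 1: 'cc' -> MATCH
  Position 2: 'ca' -> no
  Position 3: 'ad' -> no
  Position 4: 'dd' -> no
  Position 5: 'dd' -> no
  Position 6: 'dc' -> no
  Position 7: 'cc' -> MATCH
  Position 8: 'cc' -> MATCH
Total matches: 3

3


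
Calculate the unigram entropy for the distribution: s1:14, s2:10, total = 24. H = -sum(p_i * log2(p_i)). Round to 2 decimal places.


Computing entropy H = -sum(p_i * log2(p_i)):
  s1: p = 14/24 = 0.5833, -p*log2(p) = 0.4536
  s2: p = 10/24 = 0.4167, -p*log2(p) = 0.5263
H = sum of terms = 0.9799
Rounded to 2 decimals: 0.98

0.98


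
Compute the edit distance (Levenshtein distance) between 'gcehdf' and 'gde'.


Building DP table for s1='gcehdf' (len 6) and s2='gde' (len 3):
       g  d  e
    0  1  2  3
  g 1  0  1  2
  c 2  1  1  2
  e 3  2  2  1
  h 4  3  3  2
  d 5  4  3  3
  f 6  5  4  4
Edit distance = dp[6][3] = 4

4


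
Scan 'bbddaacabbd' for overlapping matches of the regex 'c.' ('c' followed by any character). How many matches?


Pattern: c. means 'c' followed by any character.
Scanning 'bbddaacabbd' position-by-position:
  Pos 0: window 'bb' -> no
  Pos 1: window 'bd' -> no
  Pos 2: window 'dd' -> no
  Pos 3: window 'da' -> no
  Pos 4: window 'aa' -> no
  Pos 5: window 'ac' -> no
  Pos 6: window 'ca' -> MATCH
  Pos 7: window 'ab' -> no
  Pos 8: window 'bb' -> no
  Pos 9: window 'bd' -> no
  Pos 10: window 'd' -> no
Total matches: 1

1


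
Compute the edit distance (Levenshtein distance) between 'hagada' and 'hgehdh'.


Building DP table for s1='hagada' (len 6) and s2='hgehdh' (len 6):
       h  g  e  h  d  h
    0  1  2  3  4  5  6
  h 1  0  1  2  3  4  5
  a 2  1  1  2  3  4  5
  g 3  2  1  2  3  4  5
  a 4  3  2  2  3  4  5
  d 5  4  3  3  3  3  4
  a 6  5  4  4  4  4  4
Edit distance = dp[6][6] = 4

4


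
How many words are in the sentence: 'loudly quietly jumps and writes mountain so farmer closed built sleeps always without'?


Counting words by splitting on spaces:
  Word 1: 'loudly'
  Word 2: 'quietly'
  Word 3: 'jumps'
  Word 4: 'and'
  Word 5: 'writes'
  Word 6: 'mountain'
  Word 7: 'so'
  Word 8: 'farmer'
  Word 9: 'closed'
  Word 10: 'built'
  Word 11: 'sleeps'
  Word 12: 'always'
  Word 13: 'without'
Total words: 13

13


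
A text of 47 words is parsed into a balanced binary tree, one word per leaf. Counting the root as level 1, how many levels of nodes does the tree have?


In a balanced binary tree with n leaves the deepest leaf is ceil(log2(n)) edges below the root,
so counting node levels inclusive of root and leaves gives ceil(log2(n)) + 1 levels.
log2(47) = 5.5546
ceil(5.5546) = 6
levels = 6 + 1 = 7

7


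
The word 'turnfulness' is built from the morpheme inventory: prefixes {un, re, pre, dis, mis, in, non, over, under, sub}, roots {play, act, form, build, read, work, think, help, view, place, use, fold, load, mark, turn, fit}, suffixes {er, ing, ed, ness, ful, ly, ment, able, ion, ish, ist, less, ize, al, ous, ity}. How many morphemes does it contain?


Segmenting 'turnfulness' against the inventory:
  'turn' -> root (morpheme 1)
  'ful' -> suffix (morpheme 2)
  'ness' -> suffix (morpheme 3)
Total morphemes: 3

3


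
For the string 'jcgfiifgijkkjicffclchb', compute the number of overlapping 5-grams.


String 'jcgfiifgijkkjicffclchb' has length L = 22.
Number of overlapping n-grams = L - n + 1
Substituting: 22 - 5 + 1 = 18

18


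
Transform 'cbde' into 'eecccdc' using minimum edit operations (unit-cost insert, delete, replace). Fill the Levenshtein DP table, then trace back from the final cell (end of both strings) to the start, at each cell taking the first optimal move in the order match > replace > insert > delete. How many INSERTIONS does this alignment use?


Edit distance = 5. Backtracking from cell (4, 7) with preference match > replace > insert > delete,
then listing the resulting alignment 'cbde' -> 'eecccdc' left to right:
  Step 1: insert 'e' [insertion #1]
  Step 2: insert 'e' [insertion #2]
  Step 3: insert 'c' [insertion #3]
  Step 4: keep 'c'
  Step 5: replace b->c
  Step 6: keep 'd'
  Step 7: replace e->c
Total insertions: 3

3


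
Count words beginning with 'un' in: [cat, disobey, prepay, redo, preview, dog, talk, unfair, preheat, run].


Checking each word for prefix 'un':
  'cat' -> no (count: 0)
  'disobey' -> no (count: 0)
  'prepay' -> no (count: 0)
  'redo' -> no (count: 0)
  'preview' -> no (count: 0)
  'dog' -> no (count: 0)
  'talk' -> no (count: 0)
  'unfair' -> YES, starts with 'un' (count: 1)
  'preheat' -> no (count: 1)
  'run' -> no (count: 1)
Total with prefix 'un': 1

1


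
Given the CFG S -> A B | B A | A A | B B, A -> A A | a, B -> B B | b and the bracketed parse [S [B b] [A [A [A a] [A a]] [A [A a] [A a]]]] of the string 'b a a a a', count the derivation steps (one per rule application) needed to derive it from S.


Every bracketed nonterminal node [X ...] in the tree is produced by exactly one rule application.
Reading the tree off as a leftmost derivation:
  Step 1: S  =>  B A   (applied S -> B A)
  Step 2: B A  =>  b A   (applied B -> b)
  Step 3: b A  =>  b A A   (applied A -> A A)
  Step 4: b A A  =>  b A A A   (applied A -> A A)
  Step 5: b A A A  =>  b a A A   (applied A -> a)
  Step 6: b a A A  =>  b a a A   (applied A -> a)
  Step 7: b a a A  =>  b a a A A   (applied A -> A A)
  Step 8: b a a A A  =>  b a a a A   (applied A -> a)
  Step 9: b a a a A  =>  b a a a a   (applied A -> a)
Final yield: b a a a a
Total rewrite steps: 9

9


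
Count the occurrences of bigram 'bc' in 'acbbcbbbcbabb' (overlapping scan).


Scanning 'acbbcbbbcbabb' for bigram 'bc':
  Position 0: 'ac' -> no
  Position 1: 'cb' -> no
  Position 2: 'bb' -> no
  Position 3: 'bc' -> MATCH
  Position 4: 'cb' -> no
  Position 5: 'bb' -> no
  Position 6: 'bb' -> no
  Position 7: 'bc' -> MATCH
  Position 8: 'cb' -> no
  Position 9: 'ba' -> no
  Position 10: 'ab' -> no
  Position 11: 'bb' -> no
Total matches: 2

2


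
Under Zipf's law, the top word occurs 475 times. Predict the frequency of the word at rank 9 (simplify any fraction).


Zipf's law: freq(rank) = f1 / rank
f1 = 475, rank = 9
freq = 475 / 9
GCD(475, 9) = 1
Simplified: 475/9

475/9


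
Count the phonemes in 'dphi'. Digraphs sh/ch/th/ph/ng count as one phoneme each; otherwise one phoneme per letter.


Parsing 'dphi' greedily, digraphs first:
  'd' -> consonant phoneme (phonemes so far: 1)
  'ph' -> digraph (1 consonant phoneme) (phonemes so far: 2)
  'i' -> vowel phoneme (phonemes so far: 3)
Total phonemes: 3

3


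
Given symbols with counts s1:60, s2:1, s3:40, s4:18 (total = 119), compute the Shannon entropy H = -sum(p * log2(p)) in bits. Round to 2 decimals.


Computing entropy H = -sum(p_i * log2(p_i)):
  s1: p = 60/119 = 0.5042, -p*log2(p) = 0.4981
  s2: p = 1/119 = 0.0084, -p*log2(p) = 0.0579
  s3: p = 40/119 = 0.3361, -p*log2(p) = 0.5287
  s4: p = 18/119 = 0.1513, -p*log2(p) = 0.4122
H = sum of terms = 1.4969
Rounded to 2 decimals: 1.50

1.50


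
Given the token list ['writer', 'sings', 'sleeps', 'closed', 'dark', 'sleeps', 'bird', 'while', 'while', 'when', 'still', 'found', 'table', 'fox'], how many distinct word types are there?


Listing all tokens and tracking unique types:
  Token 1: 'writer' -> NEW (unique so far: 1)
  Token 2: 'sings' -> NEW (unique so far: 2)
  Token 3: 'sleeps' -> NEW (unique so far: 3)
  Token 4: 'closed' -> NEW (unique so far: 4)
  Token 5: 'dark' -> NEW (unique so far: 5)
  Token 6: 'sleeps' -> duplicate (unique so far: 5)
  Token 7: 'bird' -> NEW (unique so far: 6)
  Token 8: 'while' -> NEW (unique so far: 7)
  Token 9: 'while' -> duplicate (unique so far: 7)
  Token 10: 'when' -> NEW (unique so far: 8)
  Token 11: 'still' -> NEW (unique so far: 9)
  Token 12: 'found' -> NEW (unique so far: 10)
  Token 13: 'table' -> NEW (unique so far: 11)
  Token 14: 'fox' -> NEW (unique so far: 12)
Unique types: ('bird', 'closed', 'dark', 'found', 'fox', 'sings', 'sleeps', 'still', 'table', 'when', 'while', 'writer')
Vocabulary size: 12

12


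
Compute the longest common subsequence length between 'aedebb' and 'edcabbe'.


DP table for LCS of 'aedebb' and 'edcabbe':
       e  d  c  a  b  b  e
    0  0  0  0  0  0  0  0
  a 0  0  0  0  1  1  1  1
  e 0  1  1  1  1  1  1  2
  d 0  1  2  2  2  2  2  2
  e 0  1  2  2  2  2  2  3
  b 0  1  2  2  2  3  3  3
  b 0  1  2  2  2  3  4  4
LCS: 'edbb'
LCS length = 4

4


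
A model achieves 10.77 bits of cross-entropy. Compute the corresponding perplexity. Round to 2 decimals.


Perplexity formula: PP = 2^H
H = 10.77
PP = 2^10.77
Decompose: 2^10.77 = 2^10 * 2^0.77
2^10 = 1024, 2^0.77 ~ 1.7052698
PP ~ 1024 * 1.7052698 = 1746.1962752
Rounded to 2 decimals: 1746.20

1746.20


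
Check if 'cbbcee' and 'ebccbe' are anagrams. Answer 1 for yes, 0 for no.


Sort characters of 'cbbcee': 'bbccee'
Sort characters of 'ebccbe': 'bbccee'
Sorted forms match -> they ARE anagrams
Result: 1

1


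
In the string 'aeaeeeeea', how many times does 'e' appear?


Scanning 'aeaeeeeea' for 'e':
  Position 1: 'e' -> MATCH (count: 1)
  Position 3: 'e' -> MATCH (count: 2)
  Position 4: 'e' -> MATCH (count: 3)
  Position 5: 'e' -> MATCH (count: 4)
  Position 6: 'e' -> MATCH (count: 5)
  Position 7: 'e' -> MATCH (count: 6)
Total occurrences of 'e': 6

6


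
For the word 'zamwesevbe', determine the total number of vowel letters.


Scanning each character of 'zamwesevbe':
  Position 1: 'z' -> consonant (running count: 0)
  Position 2: 'a' -> vowel (running count: 1)
  Position 3: 'm' -> consonant (running count: 1)
  Position 4: 'w' -> consonant (running count: 1)
  Position 5: 'e' -> vowel (running count: 2)
  Position 6: 's' -> consonant (running count: 2)
  Position 7: 'e' -> vowel (running count: 3)
  Position 8: 'v' -> consonant (running count: 3)
  Position 9: 'b' -> consonant (running count: 3)
  Position 10: 'e' -> vowel (running count: 4)
Total vowels: 4

4


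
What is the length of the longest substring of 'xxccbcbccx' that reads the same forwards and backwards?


Scanning 'xxccbcbccx' for palindromic substrings.
Substring at positions 1-9: 'xccbcbccx'.
Check: reverse('xccbcbccx') = 'xccbcbccx' -> palindrome confirmed.
Neighbouring characters ('x' / '-') break symmetry, so it cannot extend further.
No longer palindromic substring exists; longest length = 9

9


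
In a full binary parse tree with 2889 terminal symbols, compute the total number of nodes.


Leaf nodes (terminals): 2889
Internal nodes = n - 1 = 2889 - 1 = 2888
Total = leaves + internal = 2889 + 2888 = 5777

5777


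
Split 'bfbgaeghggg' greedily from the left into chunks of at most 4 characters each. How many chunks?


'bfbgaeghggg' has 11 characters.
Chunking with max size 4:
  Chunk 1: 'bfbg' (positions 0-3)
  Chunk 2: 'aegh' (positions 4-7)
  Chunk 3: 'ggg' (positions 8-10)
Total chunks: ceil(11 / 4) = 3

3


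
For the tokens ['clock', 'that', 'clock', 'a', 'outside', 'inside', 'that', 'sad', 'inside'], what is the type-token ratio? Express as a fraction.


Tokens: 9
Unique types: ('a', 'clock', 'inside', 'outside', 'sad', 'that') = 6
TTR = 6/9
Simplify: divide both by 3 -> 2/3
TTR = 2/3

2/3


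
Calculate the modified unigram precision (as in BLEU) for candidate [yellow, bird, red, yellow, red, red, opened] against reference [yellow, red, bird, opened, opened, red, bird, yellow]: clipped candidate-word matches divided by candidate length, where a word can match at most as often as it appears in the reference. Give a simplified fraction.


Reference word counts: {'bird': 2, 'opened': 2, 'red': 2, 'yellow': 2}
Checking each candidate word (with clipping):
  'yellow' -> in reference (ref count 2, used 1/2) -> match (matches: 1)
  'bird' -> in reference (ref count 2, used 1/2) -> match (matches: 2)
  'red' -> in reference (ref count 2, used 1/2) -> match (matches: 3)
  'yellow' -> in reference (ref count 2, used 2/2) -> match (matches: 4)
  'red' -> in reference (ref count 2, used 2/2) -> match (matches: 5)
  'red' -> ref count 2 already used up (2/2) -> clipped, no match (matches: 5)
  'opened' -> in reference (ref count 2, used 1/2) -> match (matches: 6)
Clipped matches: 6, Candidate length: 7
Precision = 6/7

6/7


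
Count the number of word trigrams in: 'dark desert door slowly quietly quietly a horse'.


Word trigrams from [8] words:
  Trigram 1: (dark desert door)
  Trigram 2: (desert door slowly)
  Trigram 3: (door slowly quietly)
  Trigram 4: (slowly quietly quietly)
  Trigram 5: (quietly quietly a)
  Trigram 6: (quietly a horse)
Total word trigrams: 8 - 2 = 6

6


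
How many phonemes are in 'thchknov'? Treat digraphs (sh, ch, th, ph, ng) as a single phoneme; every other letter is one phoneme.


Parsing 'thchknov' greedily, digraphs first:
  'th' -> digraph (1 consonant phoneme) (phonemes so far: 1)
  'ch' -> digraph (1 consonant phoneme) (phonemes so far: 2)
  'k' -> consonant phoneme (phonemes so far: 3)
  'n' -> consonant phoneme (phonemes so far: 4)
  'o' -> vowel phoneme (phonemes so far: 5)
  'v' -> consonant phoneme (phonemes so far: 6)
Total phonemes: 6

6


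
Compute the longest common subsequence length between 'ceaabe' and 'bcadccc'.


DP table for LCS of 'ceaabe' and 'bcadccc':
       b  c  a  d  c  c  c
    0  0  0  0  0  0  0  0
  c 0  0  1  1  1  1  1  1
  e 0  0  1  1  1  1  1  1
  a 0  0  1  2  2  2  2  2
  a 0  0  1  2  2  2  2  2
  b 0  1  1  2  2  2  2  2
  e 0  1  1  2  2  2  2  2
LCS: 'ca'
LCS length = 2

2


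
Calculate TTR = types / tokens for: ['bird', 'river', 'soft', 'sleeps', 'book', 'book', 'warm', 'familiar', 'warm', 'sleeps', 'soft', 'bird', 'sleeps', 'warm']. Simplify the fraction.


Tokens: 14
Unique types: ('bird', 'book', 'familiar', 'river', 'sleeps', 'soft', 'warm') = 7
TTR = 7/14
Simplify: divide both by 7 -> 1/2
TTR = 1/2

1/2


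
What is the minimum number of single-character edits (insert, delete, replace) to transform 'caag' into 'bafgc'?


Building DP table for s1='caag' (len 4) and s2='bafgc' (len 5):
       b  a  f  g  c
    0  1  2  3  4  5
  c 1  1  2  3  4  4
  a 2  2  1  2  3  4
  a 3  3  2  2  3  4
  g 4  4  3  3  2  3
Edit distance = dp[4][5] = 3

3


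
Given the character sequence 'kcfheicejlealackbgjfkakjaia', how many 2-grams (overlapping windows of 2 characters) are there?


String 'kcfheicejlealackbgjfkakjaia' has length L = 27.
Number of overlapping n-grams = L - n + 1
Substituting: 27 - 2 + 1 = 26

26


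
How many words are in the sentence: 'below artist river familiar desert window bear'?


Counting words by splitting on spaces:
  Word 1: 'below'
  Word 2: 'artist'
  Word 3: 'river'
  Word 4: 'familiar'
  Word 5: 'desert'
  Word 6: 'window'
  Word 7: 'bear'
Total words: 7

7


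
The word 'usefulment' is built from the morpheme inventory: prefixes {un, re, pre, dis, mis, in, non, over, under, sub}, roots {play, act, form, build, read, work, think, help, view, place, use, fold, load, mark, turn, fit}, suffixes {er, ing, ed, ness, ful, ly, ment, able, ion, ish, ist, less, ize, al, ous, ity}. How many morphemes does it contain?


Segmenting 'usefulment' against the inventory:
  'use' -> root (morpheme 1)
  'ful' -> suffix (morpheme 2)
  'ment' -> suffix (morpheme 3)
Total morphemes: 3

3


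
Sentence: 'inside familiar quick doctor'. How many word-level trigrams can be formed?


Word trigrams from [4] words:
  Trigram 1: (inside familiar quick)
  Trigram 2: (familiar quick doctor)
Total word trigrams: 4 - 2 = 2

2


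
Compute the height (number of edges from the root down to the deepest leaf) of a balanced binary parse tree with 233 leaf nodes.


In a balanced binary tree with n leaves the deepest leaf is ceil(log2(n)) edges below the root.
log2(233) = 7.8642
ceil(7.8642) = 8
height (edges) = 8

8


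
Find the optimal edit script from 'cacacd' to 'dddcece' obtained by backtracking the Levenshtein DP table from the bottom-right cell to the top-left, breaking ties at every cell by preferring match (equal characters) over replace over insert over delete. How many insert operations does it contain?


Edit distance = 5. Backtracking from cell (6, 7) with preference match > replace > insert > delete,
then listing the resulting alignment 'cacacd' -> 'dddcece' left to right:
  Step 1: insert 'd' [insertion #1]
  Step 2: replace c->d
  Step 3: replace a->d
  Step 4: keep 'c'
  Step 5: replace a->e
  Step 6: keep 'c'
  Step 7: replace d->e
Total insertions: 1

1


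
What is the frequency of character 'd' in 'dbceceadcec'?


Scanning 'dbceceadcec' for 'd':
  Position 0: 'd' -> MATCH (count: 1)
  Position 7: 'd' -> MATCH (count: 2)
Total occurrences of 'd': 2

2


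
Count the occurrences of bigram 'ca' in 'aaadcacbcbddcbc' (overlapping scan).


Scanning 'aaadcacbcbddcbc' for bigram 'ca':
  Position 0: 'aa' -> no
  Position 1: 'aa' -> no
  Position 2: 'ad' -> no
  Position 3: 'dc' -> no
  Position 4: 'ca' -> MATCH
  Position 5: 'ac' -> no
  Position 6: 'cb' -> no
  Position 7: 'bc' -> no
  Position 8: 'cb' -> no
  Position 9: 'bd' -> no
  Position 10: 'dd' -> no
  Position 11: 'dc' -> no
  Position 12: 'cb' -> no
  Position 13: 'bc' -> no
Total matches: 1

1


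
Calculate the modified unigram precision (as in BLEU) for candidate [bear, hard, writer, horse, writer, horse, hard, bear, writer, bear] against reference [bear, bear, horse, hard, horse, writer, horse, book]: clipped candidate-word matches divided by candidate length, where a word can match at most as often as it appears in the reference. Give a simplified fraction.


Reference word counts: {'bear': 2, 'book': 1, 'hard': 1, 'horse': 3, 'writer': 1}
Checking each candidate word (with clipping):
  'bear' -> in reference (ref count 2, used 1/2) -> match (matches: 1)
  'hard' -> in reference (ref count 1, used 1/1) -> match (matches: 2)
  'writer' -> in reference (ref count 1, used 1/1) -> match (matches: 3)
  'horse' -> in reference (ref count 3, used 1/3) -> match (matches: 4)
  'writer' -> ref count 1 already used up (1/1) -> clipped, no match (matches: 4)
  'horse' -> in reference (ref count 3, used 2/3) -> match (matches: 5)
  'hard' -> ref count 1 already used up (1/1) -> clipped, no match (matches: 5)
  'bear' -> in reference (ref count 2, used 2/2) -> match (matches: 6)
  'writer' -> ref count 1 already used up (1/1) -> clipped, no match (matches: 6)
  'bear' -> ref count 2 already used up (2/2) -> clipped, no match (matches: 6)
Clipped matches: 6, Candidate length: 10
Precision = 6/10 = 3/5

3/5


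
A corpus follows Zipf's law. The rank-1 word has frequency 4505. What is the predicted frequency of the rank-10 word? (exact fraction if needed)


Zipf's law: freq(rank) = f1 / rank
f1 = 4505, rank = 10
freq = 4505 / 10
GCD(4505, 10) = 5
Simplified: 901/2

901/2


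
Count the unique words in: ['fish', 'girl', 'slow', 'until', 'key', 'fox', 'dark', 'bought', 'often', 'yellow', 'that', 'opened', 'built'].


Listing all tokens and tracking unique types:
  Token 1: 'fish' -> NEW (unique so far: 1)
  Token 2: 'girl' -> NEW (unique so far: 2)
  Token 3: 'slow' -> NEW (unique so far: 3)
  Token 4: 'until' -> NEW (unique so far: 4)
  Token 5: 'key' -> NEW (unique so far: 5)
  Token 6: 'fox' -> NEW (unique so far: 6)
  Token 7: 'dark' -> NEW (unique so far: 7)
  Token 8: 'bought' -> NEW (unique so far: 8)
  Token 9: 'often' -> NEW (unique so far: 9)
  Token 10: 'yellow' -> NEW (unique so far: 10)
  Token 11: 'that' -> NEW (unique so far: 11)
  Token 12: 'opened' -> NEW (unique so far: 12)
  Token 13: 'built' -> NEW (unique so far: 13)
Unique types: ('bought', 'built', 'dark', 'fish', 'fox', 'girl', 'key', 'often', 'opened', 'slow', 'that', 'until', 'yellow')
Vocabulary size: 13

13


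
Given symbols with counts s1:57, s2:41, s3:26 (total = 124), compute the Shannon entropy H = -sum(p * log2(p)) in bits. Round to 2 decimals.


Computing entropy H = -sum(p_i * log2(p_i)):
  s1: p = 57/124 = 0.4597, -p*log2(p) = 0.5154
  s2: p = 41/124 = 0.3306, -p*log2(p) = 0.5279
  s3: p = 26/124 = 0.2097, -p*log2(p) = 0.4726
H = sum of terms = 1.5159
Rounded to 2 decimals: 1.52

1.52


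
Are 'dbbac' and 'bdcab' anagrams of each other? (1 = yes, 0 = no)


Sort characters of 'dbbac': 'abbcd'
Sort characters of 'bdcab': 'abbcd'
Sorted forms match -> they ARE anagrams
Result: 1

1


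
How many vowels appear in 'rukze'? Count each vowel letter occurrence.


Scanning each character of 'rukze':
  Position 1: 'r' -> consonant (running count: 0)
  Position 2: 'u' -> vowel (running count: 1)
  Position 3: 'k' -> consonant (running count: 1)
  Position 4: 'z' -> consonant (running count: 1)
  Position 5: 'e' -> vowel (running count: 2)
Total vowels: 2

2


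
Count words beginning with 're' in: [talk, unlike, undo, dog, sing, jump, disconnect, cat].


Checking each word for prefix 're':
  'talk' -> no (count: 0)
  'unlike' -> no (count: 0)
  'undo' -> no (count: 0)
  'dog' -> no (count: 0)
  'sing' -> no (count: 0)
  'jump' -> no (count: 0)
  'disconnect' -> no (count: 0)
  'cat' -> no (count: 0)
Total with prefix 're': 0

0
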